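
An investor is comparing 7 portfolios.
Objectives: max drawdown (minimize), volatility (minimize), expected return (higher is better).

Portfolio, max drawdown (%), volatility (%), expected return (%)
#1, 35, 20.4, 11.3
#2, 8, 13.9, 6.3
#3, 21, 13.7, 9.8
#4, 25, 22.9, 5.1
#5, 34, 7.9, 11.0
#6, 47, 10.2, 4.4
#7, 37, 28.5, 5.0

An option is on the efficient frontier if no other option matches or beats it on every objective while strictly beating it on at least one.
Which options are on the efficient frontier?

#1: not dominated (best expected return).
#2: not dominated (best max drawdown).
#3: not dominated.
#4: dominated by #2 (max drawdown 8≤25, volatility 13.9≤22.9, expected return 6.3≥5.1).
#5: not dominated (best volatility).
#6: dominated by #5 (max drawdown 34≤47, volatility 7.9≤10.2, expected return 11.0≥4.4).
#7: dominated by #1 (max drawdown 35≤37, volatility 20.4≤28.5, expected return 11.3≥5.0).

#1, #2, #3, #5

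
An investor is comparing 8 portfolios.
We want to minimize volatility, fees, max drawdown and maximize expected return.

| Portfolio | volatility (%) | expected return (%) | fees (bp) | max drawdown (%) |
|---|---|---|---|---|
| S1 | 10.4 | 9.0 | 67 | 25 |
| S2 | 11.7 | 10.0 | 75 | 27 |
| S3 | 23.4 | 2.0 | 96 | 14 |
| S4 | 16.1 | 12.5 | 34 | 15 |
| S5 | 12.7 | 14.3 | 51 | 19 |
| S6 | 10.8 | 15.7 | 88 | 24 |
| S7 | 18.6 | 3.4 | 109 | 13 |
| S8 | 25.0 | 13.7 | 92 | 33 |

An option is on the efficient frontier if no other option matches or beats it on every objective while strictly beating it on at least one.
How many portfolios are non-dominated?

7

S1: not dominated (best volatility).
S2: not dominated.
S3: not dominated.
S4: not dominated (best fees).
S5: not dominated.
S6: not dominated (best expected return).
S7: not dominated (best max drawdown).
S8: dominated by S5 (volatility 12.7≤25.0, expected return 14.3≥13.7, fees 51≤92, max drawdown 19≤33).
Pareto-optimal: S1, S2, S3, S4, S5, S6, S7 → 7.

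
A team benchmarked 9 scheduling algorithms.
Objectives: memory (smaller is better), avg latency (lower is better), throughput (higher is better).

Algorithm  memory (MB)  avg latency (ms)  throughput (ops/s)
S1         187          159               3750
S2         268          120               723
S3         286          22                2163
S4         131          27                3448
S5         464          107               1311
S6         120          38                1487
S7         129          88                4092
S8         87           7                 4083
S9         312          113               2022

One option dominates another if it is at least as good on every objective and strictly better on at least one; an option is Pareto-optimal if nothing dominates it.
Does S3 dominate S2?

S3 vs S2: S3 is worse on memory (286 vs 268), so it does not dominate S2.

No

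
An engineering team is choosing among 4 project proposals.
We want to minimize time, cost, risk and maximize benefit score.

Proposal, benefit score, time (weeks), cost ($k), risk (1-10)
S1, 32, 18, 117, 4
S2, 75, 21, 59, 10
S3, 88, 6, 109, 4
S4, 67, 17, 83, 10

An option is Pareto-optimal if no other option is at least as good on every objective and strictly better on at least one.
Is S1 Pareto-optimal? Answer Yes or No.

No

S3 vs S1: benefit score 88≥32, time 6≤18, cost 109≤117, risk 4≤4 — S3 is at least as good on every objective and strictly better on at least one, so S3 dominates S1.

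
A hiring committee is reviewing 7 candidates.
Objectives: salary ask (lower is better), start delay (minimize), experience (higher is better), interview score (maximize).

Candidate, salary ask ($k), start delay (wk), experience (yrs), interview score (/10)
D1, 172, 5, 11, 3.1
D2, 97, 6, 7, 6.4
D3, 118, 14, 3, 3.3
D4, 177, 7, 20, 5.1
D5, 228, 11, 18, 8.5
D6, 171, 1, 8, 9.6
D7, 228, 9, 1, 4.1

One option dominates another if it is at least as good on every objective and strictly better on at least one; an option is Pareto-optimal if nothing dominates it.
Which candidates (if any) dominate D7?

D2, D4, D6

D2: salary ask 97≤228, start delay 6≤9, experience 7≥1, interview score 6.4≥4.1 — dominates D7.
D4: salary ask 177≤228, start delay 7≤9, experience 20≥1, interview score 5.1≥4.1 — dominates D7.
D6: salary ask 171≤228, start delay 1≤9, experience 8≥1, interview score 9.6≥4.1 — dominates D7.
Others (D1, D3, D5) are each worse than D7 on at least one objective.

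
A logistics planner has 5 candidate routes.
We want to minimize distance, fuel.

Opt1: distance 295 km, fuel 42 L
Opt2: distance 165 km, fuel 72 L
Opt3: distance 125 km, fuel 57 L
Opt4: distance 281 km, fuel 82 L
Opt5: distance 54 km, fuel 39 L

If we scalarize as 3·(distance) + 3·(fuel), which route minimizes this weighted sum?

Opt1: 3·295 + 3·42 = 1011
Opt2: 3·165 + 3·72 = 711
Opt3: 3·125 + 3·57 = 546
Opt4: 3·281 + 3·82 = 1089
Opt5: 3·54 + 3·39 = 279
Lowest: Opt5 at 279.

Opt5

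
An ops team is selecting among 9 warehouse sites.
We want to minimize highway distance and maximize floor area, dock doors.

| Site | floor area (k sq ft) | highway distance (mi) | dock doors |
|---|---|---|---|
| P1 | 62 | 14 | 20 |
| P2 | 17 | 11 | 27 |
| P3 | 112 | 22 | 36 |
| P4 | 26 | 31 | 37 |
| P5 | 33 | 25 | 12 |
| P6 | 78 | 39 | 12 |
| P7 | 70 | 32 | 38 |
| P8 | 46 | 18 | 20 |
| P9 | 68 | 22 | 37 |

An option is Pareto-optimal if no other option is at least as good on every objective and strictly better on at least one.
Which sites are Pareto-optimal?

P1: not dominated.
P2: not dominated (best highway distance).
P3: not dominated (best floor area).
P4: dominated by P9 (floor area 68≥26, highway distance 22≤31, dock doors 37≥37).
P5: dominated by P1 (floor area 62≥33, highway distance 14≤25, dock doors 20≥12).
P6: dominated by P3 (floor area 112≥78, highway distance 22≤39, dock doors 36≥12).
P7: not dominated (best dock doors).
P8: dominated by P1 (floor area 62≥46, highway distance 14≤18, dock doors 20≥20).
P9: not dominated.

P1, P2, P3, P7, P9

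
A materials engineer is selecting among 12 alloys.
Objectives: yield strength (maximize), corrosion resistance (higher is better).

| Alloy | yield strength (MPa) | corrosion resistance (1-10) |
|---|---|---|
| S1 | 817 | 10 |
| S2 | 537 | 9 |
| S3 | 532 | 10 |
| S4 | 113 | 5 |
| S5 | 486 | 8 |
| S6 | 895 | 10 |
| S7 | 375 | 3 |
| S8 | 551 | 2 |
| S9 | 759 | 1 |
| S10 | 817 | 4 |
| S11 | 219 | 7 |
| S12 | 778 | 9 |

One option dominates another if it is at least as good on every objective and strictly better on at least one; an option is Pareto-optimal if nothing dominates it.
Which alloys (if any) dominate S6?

S1: worse on yield strength (817 vs 895).
S2: worse on yield strength (537 vs 895).
S3: worse on yield strength (532 vs 895).
S4: worse on yield strength (113 vs 895).
S5: worse on yield strength (486 vs 895).
S7: worse on yield strength (375 vs 895).
S8: worse on yield strength (551 vs 895).
S9: worse on yield strength (759 vs 895).
S10: worse on yield strength (817 vs 895).
S11: worse on yield strength (219 vs 895).
S12: worse on yield strength (778 vs 895).
No option dominates S6.

none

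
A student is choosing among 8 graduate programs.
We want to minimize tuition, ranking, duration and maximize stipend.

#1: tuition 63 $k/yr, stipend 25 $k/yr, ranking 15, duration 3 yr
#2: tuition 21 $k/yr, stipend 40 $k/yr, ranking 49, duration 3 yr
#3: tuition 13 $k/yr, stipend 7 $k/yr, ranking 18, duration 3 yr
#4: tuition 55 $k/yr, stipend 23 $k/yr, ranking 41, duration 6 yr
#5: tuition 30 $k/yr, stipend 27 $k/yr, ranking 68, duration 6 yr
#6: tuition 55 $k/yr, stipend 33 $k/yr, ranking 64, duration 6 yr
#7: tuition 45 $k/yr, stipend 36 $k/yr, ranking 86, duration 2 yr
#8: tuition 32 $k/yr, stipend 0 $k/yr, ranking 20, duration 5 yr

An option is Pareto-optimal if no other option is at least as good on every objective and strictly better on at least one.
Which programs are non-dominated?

#1, #2, #3, #4, #7

#1: not dominated (best ranking).
#2: not dominated (best stipend).
#3: not dominated (best tuition).
#4: not dominated.
#5: dominated by #2 (tuition 21≤30, stipend 40≥27, ranking 49≤68, duration 3≤6).
#6: dominated by #2 (tuition 21≤55, stipend 40≥33, ranking 49≤64, duration 3≤6).
#7: not dominated (best duration).
#8: dominated by #3 (tuition 13≤32, stipend 7≥0, ranking 18≤20, duration 3≤5).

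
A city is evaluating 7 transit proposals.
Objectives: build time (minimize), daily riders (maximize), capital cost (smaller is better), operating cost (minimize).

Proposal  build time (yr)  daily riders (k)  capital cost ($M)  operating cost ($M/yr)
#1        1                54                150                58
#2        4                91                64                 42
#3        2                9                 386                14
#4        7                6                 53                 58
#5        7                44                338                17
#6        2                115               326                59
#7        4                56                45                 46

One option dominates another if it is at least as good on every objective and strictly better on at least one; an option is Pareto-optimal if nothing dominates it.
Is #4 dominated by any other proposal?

Yes

#7 vs #4: build time 4≤7, daily riders 56≥6, capital cost 45≤53, operating cost 46≤58 — #7 is at least as good on every objective and strictly better on at least one, so #7 dominates #4.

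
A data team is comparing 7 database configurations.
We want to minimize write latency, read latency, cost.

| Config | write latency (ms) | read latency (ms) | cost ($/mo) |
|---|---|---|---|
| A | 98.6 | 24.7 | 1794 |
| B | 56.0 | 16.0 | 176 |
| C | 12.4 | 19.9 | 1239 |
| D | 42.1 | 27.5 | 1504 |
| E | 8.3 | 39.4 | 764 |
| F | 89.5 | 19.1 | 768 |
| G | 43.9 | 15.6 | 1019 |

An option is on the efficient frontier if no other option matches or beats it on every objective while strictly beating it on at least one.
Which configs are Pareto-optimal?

A: dominated by B (write latency 56.0≤98.6, read latency 16.0≤24.7, cost 176≤1794).
B: not dominated (best cost).
C: not dominated.
D: dominated by C (write latency 12.4≤42.1, read latency 19.9≤27.5, cost 1239≤1504).
E: not dominated (best write latency).
F: dominated by B (write latency 56.0≤89.5, read latency 16.0≤19.1, cost 176≤768).
G: not dominated (best read latency).

B, C, E, G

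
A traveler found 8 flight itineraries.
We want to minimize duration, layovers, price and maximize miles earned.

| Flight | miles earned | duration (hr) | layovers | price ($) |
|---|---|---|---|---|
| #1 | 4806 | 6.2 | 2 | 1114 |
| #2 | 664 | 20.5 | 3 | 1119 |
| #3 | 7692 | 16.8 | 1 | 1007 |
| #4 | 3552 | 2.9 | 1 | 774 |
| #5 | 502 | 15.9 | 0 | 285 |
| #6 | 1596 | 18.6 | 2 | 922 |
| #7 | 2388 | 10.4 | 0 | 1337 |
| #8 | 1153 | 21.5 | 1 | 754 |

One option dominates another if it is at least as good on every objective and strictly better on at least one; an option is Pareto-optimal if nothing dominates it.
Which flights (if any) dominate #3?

#1: worse on miles earned (4806 vs 7692).
#2: worse on miles earned (664 vs 7692).
#4: worse on miles earned (3552 vs 7692).
#5: worse on miles earned (502 vs 7692).
#6: worse on miles earned (1596 vs 7692).
#7: worse on miles earned (2388 vs 7692).
#8: worse on miles earned (1153 vs 7692).
No option dominates #3.

none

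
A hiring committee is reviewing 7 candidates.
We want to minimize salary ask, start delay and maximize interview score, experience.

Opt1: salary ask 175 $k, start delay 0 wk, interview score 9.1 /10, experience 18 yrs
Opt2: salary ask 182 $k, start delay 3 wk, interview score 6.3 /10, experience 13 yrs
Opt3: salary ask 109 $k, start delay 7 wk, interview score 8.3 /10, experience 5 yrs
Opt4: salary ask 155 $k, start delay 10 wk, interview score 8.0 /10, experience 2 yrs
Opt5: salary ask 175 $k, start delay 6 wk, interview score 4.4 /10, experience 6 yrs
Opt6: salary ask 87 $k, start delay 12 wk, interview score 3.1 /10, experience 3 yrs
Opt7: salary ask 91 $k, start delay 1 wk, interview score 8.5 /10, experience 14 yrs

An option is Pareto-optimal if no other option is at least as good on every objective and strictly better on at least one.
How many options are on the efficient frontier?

Opt1: not dominated (best start delay).
Opt2: dominated by Opt1 (salary ask 175≤182, start delay 0≤3, interview score 9.1≥6.3, experience 18≥13).
Opt3: dominated by Opt7 (salary ask 91≤109, start delay 1≤7, interview score 8.5≥8.3, experience 14≥5).
Opt4: dominated by Opt3 (salary ask 109≤155, start delay 7≤10, interview score 8.3≥8.0, experience 5≥2).
Opt5: dominated by Opt1 (salary ask 175≤175, start delay 0≤6, interview score 9.1≥4.4, experience 18≥6).
Opt6: not dominated (best salary ask).
Opt7: not dominated.
Pareto-optimal: Opt1, Opt6, Opt7 → 3.

3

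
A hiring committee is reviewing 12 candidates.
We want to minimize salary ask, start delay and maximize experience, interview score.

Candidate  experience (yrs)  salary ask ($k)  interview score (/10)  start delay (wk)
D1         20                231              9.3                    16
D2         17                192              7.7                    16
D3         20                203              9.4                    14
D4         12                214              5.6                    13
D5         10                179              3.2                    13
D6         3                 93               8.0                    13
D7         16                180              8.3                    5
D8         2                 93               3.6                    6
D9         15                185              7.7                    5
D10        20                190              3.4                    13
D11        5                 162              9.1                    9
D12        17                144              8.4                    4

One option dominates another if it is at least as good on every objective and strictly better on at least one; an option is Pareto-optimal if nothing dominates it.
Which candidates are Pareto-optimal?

D1: dominated by D3 (experience 20≥20, salary ask 203≤231, interview score 9.4≥9.3, start delay 14≤16).
D2: dominated by D12 (experience 17≥17, salary ask 144≤192, interview score 8.4≥7.7, start delay 4≤16).
D3: not dominated (best interview score).
D4: dominated by D7 (experience 16≥12, salary ask 180≤214, interview score 8.3≥5.6, start delay 5≤13).
D5: dominated by D12 (experience 17≥10, salary ask 144≤179, interview score 8.4≥3.2, start delay 4≤13).
D6: not dominated.
D7: dominated by D12 (experience 17≥16, salary ask 144≤180, interview score 8.4≥8.3, start delay 4≤5).
D8: not dominated.
D9: dominated by D7 (experience 16≥15, salary ask 180≤185, interview score 8.3≥7.7, start delay 5≤5).
D10: not dominated.
D11: not dominated.
D12: not dominated (best start delay).

D3, D6, D8, D10, D11, D12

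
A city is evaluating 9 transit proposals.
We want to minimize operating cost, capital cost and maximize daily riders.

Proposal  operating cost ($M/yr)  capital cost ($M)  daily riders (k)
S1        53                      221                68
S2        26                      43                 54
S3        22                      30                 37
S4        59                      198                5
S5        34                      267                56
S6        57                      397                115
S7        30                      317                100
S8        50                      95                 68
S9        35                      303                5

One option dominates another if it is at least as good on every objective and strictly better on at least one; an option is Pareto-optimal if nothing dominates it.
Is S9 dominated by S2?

S2 vs S9: operating cost 26≤35, capital cost 43≤303, daily riders 54≥5 — S2 is at least as good on every objective with at least one strict improvement.

Yes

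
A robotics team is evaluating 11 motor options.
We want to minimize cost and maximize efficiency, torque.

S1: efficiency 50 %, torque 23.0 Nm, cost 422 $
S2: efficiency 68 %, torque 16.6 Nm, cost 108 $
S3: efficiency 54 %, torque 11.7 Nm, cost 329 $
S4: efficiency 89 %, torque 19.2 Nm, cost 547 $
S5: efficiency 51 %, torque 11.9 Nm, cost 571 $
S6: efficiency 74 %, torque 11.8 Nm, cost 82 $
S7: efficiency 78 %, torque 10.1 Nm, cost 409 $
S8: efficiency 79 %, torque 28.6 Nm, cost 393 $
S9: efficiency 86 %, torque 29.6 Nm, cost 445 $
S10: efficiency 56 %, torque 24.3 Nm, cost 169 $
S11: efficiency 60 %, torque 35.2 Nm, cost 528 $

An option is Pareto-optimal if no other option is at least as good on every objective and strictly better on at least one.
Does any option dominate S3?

Yes

S2 vs S3: efficiency 68≥54, torque 16.6≥11.7, cost 108≤329 — S2 is at least as good on every objective and strictly better on at least one, so S2 dominates S3.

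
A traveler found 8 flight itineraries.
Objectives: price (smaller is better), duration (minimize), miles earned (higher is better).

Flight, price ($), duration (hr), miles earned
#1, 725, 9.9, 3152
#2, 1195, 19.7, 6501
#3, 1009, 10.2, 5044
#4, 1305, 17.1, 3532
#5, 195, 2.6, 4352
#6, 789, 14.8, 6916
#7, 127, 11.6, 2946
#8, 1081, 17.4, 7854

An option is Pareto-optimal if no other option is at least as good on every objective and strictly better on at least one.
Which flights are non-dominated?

#1: dominated by #5 (price 195≤725, duration 2.6≤9.9, miles earned 4352≥3152).
#2: dominated by #6 (price 789≤1195, duration 14.8≤19.7, miles earned 6916≥6501).
#3: not dominated.
#4: dominated by #3 (price 1009≤1305, duration 10.2≤17.1, miles earned 5044≥3532).
#5: not dominated (best duration).
#6: not dominated.
#7: not dominated (best price).
#8: not dominated (best miles earned).

#3, #5, #6, #7, #8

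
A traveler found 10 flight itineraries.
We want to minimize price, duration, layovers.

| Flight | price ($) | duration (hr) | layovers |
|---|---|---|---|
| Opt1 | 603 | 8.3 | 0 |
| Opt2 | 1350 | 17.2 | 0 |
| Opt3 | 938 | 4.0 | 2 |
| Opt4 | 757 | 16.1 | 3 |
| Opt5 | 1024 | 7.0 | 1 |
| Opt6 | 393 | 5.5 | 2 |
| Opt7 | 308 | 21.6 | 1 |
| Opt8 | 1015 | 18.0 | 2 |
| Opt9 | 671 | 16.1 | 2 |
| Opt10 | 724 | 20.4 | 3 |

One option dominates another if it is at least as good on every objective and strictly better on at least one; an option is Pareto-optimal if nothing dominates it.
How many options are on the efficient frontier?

5

Opt1: not dominated.
Opt2: dominated by Opt1 (price 603≤1350, duration 8.3≤17.2, layovers 0≤0).
Opt3: not dominated (best duration).
Opt4: dominated by Opt1 (price 603≤757, duration 8.3≤16.1, layovers 0≤3).
Opt5: not dominated.
Opt6: not dominated.
Opt7: not dominated (best price).
Opt8: dominated by Opt1 (price 603≤1015, duration 8.3≤18.0, layovers 0≤2).
Opt9: dominated by Opt1 (price 603≤671, duration 8.3≤16.1, layovers 0≤2).
Opt10: dominated by Opt1 (price 603≤724, duration 8.3≤20.4, layovers 0≤3).
Pareto-optimal: Opt1, Opt3, Opt5, Opt6, Opt7 → 5.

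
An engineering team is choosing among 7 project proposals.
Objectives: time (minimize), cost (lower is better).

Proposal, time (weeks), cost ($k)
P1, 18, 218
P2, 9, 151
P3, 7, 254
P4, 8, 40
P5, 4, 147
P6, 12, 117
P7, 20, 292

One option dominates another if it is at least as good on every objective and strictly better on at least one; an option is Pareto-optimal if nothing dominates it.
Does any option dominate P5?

P1: worse on time (18 vs 4).
P2: worse on time (9 vs 4).
P3: worse on time (7 vs 4).
P4: worse on time (8 vs 4).
P6: worse on time (12 vs 4).
P7: worse on time (20 vs 4).
No option is at least as good as P5 on every objective and strictly better on one.

No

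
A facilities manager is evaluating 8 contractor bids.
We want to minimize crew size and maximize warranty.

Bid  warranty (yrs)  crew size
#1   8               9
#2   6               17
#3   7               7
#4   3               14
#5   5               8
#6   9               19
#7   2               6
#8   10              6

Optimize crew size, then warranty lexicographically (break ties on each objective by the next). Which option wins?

First minimize crew size: best is 6, kept {#7, #8}.
Then maximize warranty: best is 10, kept {#8}.

#8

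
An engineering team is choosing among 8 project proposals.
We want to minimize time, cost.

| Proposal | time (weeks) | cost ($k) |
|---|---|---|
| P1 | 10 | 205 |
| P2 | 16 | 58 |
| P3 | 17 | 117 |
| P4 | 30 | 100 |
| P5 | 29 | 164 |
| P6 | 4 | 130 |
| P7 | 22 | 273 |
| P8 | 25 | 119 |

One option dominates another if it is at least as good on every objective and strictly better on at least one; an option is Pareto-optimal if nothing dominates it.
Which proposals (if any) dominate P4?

P2

P2: time 16≤30, cost 58≤100 — dominates P4.
Others (P1, P3, P5, P6, P7, P8) are each worse than P4 on at least one objective.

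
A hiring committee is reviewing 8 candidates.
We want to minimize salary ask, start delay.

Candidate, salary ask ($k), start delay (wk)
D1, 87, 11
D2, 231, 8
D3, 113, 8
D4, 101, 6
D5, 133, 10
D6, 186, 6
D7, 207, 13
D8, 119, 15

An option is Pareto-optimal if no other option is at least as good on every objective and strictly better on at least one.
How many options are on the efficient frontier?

D1: not dominated (best salary ask).
D2: dominated by D3 (salary ask 113≤231, start delay 8≤8).
D3: dominated by D4 (salary ask 101≤113, start delay 6≤8).
D4: not dominated.
D5: dominated by D3 (salary ask 113≤133, start delay 8≤10).
D6: dominated by D4 (salary ask 101≤186, start delay 6≤6).
D7: dominated by D1 (salary ask 87≤207, start delay 11≤13).
D8: dominated by D1 (salary ask 87≤119, start delay 11≤15).
Pareto-optimal: D1, D4 → 2.

2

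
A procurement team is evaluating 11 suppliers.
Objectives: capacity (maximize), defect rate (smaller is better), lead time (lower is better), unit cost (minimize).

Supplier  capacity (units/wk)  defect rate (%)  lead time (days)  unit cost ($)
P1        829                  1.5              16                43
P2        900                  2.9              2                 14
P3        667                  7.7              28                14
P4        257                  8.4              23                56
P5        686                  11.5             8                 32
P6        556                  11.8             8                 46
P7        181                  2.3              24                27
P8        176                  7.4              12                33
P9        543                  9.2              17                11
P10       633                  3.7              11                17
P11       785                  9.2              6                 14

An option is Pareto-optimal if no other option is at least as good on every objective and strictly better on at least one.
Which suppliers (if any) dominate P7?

none

P1: worse on unit cost (43 vs 27).
P2: worse on defect rate (2.9 vs 2.3).
P3: worse on defect rate (7.7 vs 2.3).
P4: worse on defect rate (8.4 vs 2.3).
P5: worse on defect rate (11.5 vs 2.3).
P6: worse on defect rate (11.8 vs 2.3).
P8: worse on capacity (176 vs 181).
P9: worse on defect rate (9.2 vs 2.3).
P10: worse on defect rate (3.7 vs 2.3).
P11: worse on defect rate (9.2 vs 2.3).
No option dominates P7.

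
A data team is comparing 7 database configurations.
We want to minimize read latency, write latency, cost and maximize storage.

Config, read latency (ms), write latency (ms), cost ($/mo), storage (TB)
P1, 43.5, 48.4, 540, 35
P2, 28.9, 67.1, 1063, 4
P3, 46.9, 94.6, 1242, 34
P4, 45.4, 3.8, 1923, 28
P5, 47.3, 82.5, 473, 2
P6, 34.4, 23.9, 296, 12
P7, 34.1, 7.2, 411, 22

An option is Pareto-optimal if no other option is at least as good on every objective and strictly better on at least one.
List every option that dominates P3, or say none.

P1

P1: read latency 43.5≤46.9, write latency 48.4≤94.6, cost 540≤1242, storage 35≥34 — dominates P3.
Others (P2, P4, P5, P6, P7) are each worse than P3 on at least one objective.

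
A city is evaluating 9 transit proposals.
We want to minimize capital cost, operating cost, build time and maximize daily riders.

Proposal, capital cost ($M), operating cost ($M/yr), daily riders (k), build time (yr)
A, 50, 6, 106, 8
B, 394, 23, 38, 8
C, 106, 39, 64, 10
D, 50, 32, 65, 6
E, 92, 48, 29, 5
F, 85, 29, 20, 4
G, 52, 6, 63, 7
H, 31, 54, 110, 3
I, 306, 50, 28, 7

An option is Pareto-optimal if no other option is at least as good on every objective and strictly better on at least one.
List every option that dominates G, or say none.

A: worse on build time (8 vs 7).
B: worse on capital cost (394 vs 52).
C: worse on capital cost (106 vs 52).
D: worse on operating cost (32 vs 6).
E: worse on capital cost (92 vs 52).
F: worse on capital cost (85 vs 52).
H: worse on operating cost (54 vs 6).
I: worse on capital cost (306 vs 52).
No option dominates G.

none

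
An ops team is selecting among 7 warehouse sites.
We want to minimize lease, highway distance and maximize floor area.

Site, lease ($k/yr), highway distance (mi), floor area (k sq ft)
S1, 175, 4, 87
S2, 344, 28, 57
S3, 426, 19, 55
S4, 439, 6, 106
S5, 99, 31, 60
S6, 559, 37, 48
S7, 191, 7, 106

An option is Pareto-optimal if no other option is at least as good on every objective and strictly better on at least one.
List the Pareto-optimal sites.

S1, S4, S5, S7

S1: not dominated (best highway distance).
S2: dominated by S1 (lease 175≤344, highway distance 4≤28, floor area 87≥57).
S3: dominated by S1 (lease 175≤426, highway distance 4≤19, floor area 87≥55).
S4: not dominated.
S5: not dominated (best lease).
S6: dominated by S1 (lease 175≤559, highway distance 4≤37, floor area 87≥48).
S7: not dominated.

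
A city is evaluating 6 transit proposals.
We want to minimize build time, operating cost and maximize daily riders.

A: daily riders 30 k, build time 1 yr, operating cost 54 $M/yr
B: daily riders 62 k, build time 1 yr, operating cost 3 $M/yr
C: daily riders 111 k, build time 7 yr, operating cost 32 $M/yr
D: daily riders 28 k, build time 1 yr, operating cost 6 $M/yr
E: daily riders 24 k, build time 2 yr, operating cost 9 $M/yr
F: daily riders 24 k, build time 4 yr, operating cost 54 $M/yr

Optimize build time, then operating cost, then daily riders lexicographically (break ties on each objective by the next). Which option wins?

B

First minimize build time: best is 1, kept {A, B, D}.
Then minimize operating cost: best is 3, kept {B}.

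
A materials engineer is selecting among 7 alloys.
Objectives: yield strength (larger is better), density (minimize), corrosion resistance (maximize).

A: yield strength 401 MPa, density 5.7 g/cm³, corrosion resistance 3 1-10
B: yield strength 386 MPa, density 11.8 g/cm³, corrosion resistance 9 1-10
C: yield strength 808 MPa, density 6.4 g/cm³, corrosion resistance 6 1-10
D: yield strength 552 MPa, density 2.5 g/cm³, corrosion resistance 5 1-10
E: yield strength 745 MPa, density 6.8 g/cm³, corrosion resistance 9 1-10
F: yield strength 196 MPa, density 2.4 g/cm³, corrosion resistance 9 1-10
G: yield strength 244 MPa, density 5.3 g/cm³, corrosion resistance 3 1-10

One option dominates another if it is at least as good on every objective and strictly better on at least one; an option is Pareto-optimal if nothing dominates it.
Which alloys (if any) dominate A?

D: yield strength 552≥401, density 2.5≤5.7, corrosion resistance 5≥3 — dominates A.
Others (B, C, E, F, G) are each worse than A on at least one objective.

D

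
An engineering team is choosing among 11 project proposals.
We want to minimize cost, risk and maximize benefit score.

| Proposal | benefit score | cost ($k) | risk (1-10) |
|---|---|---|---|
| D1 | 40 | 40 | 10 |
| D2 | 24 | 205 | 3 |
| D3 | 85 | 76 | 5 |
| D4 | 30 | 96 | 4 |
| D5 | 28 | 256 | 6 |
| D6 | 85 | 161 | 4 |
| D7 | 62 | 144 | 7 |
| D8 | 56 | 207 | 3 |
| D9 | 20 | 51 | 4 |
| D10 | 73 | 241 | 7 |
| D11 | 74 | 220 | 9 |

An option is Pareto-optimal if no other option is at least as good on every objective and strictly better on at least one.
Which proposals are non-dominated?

D1: not dominated (best cost).
D2: not dominated.
D3: not dominated.
D4: not dominated.
D5: dominated by D3 (benefit score 85≥28, cost 76≤256, risk 5≤6).
D6: not dominated.
D7: dominated by D3 (benefit score 85≥62, cost 76≤144, risk 5≤7).
D8: not dominated.
D9: not dominated.
D10: dominated by D3 (benefit score 85≥73, cost 76≤241, risk 5≤7).
D11: dominated by D3 (benefit score 85≥74, cost 76≤220, risk 5≤9).

D1, D2, D3, D4, D6, D8, D9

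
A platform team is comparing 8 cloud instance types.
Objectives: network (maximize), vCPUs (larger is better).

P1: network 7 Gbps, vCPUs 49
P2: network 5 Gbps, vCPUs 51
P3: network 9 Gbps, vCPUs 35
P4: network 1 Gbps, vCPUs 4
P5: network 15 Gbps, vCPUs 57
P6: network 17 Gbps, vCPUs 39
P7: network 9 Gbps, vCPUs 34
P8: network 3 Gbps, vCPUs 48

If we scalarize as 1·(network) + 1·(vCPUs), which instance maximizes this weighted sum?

P1: 1·7 + 1·49 = 56
P2: 1·5 + 1·51 = 56
P3: 1·9 + 1·35 = 44
P4: 1·1 + 1·4 = 5
P5: 1·15 + 1·57 = 72
P6: 1·17 + 1·39 = 56
P7: 1·9 + 1·34 = 43
P8: 1·3 + 1·48 = 51
Highest: P5 at 72.

P5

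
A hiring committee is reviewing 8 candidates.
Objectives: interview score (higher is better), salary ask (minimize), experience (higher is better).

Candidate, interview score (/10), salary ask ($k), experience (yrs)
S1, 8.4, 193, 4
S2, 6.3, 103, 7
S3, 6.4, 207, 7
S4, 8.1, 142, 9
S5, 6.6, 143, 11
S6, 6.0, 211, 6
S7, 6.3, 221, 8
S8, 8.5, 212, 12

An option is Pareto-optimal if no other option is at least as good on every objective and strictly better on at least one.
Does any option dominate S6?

Yes

S2 vs S6: interview score 6.3≥6.0, salary ask 103≤211, experience 7≥6 — S2 is at least as good on every objective and strictly better on at least one, so S2 dominates S6.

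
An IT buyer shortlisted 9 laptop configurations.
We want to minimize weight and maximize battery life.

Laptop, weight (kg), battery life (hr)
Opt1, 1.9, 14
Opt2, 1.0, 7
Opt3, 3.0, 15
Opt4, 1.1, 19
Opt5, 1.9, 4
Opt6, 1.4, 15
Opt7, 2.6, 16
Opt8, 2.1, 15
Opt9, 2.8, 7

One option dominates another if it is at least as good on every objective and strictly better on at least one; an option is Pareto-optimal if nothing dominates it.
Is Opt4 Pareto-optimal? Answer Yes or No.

Opt1: worse on weight (1.9 vs 1.1).
Opt2: worse on battery life (7 vs 19).
Opt3: worse on weight (3.0 vs 1.1).
Opt5: worse on weight (1.9 vs 1.1).
Opt6: worse on weight (1.4 vs 1.1).
Opt7: worse on weight (2.6 vs 1.1).
Opt8: worse on weight (2.1 vs 1.1).
Opt9: worse on weight (2.8 vs 1.1).
No option is at least as good as Opt4 on every objective and strictly better on one.

Yes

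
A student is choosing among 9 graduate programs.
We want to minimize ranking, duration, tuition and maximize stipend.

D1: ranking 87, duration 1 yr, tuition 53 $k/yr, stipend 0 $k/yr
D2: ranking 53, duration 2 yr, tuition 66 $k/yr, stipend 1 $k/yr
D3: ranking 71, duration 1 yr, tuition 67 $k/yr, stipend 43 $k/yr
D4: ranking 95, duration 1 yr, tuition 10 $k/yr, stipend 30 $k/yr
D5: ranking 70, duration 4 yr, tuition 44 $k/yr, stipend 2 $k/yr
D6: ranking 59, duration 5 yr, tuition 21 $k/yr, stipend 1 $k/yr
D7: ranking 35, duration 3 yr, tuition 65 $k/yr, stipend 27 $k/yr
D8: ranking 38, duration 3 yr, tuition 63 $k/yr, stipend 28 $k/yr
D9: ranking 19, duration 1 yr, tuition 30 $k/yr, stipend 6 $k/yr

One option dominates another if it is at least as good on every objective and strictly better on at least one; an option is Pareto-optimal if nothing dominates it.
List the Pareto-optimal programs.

D3, D4, D6, D7, D8, D9

D1: dominated by D9 (ranking 19≤87, duration 1≤1, tuition 30≤53, stipend 6≥0).
D2: dominated by D9 (ranking 19≤53, duration 1≤2, tuition 30≤66, stipend 6≥1).
D3: not dominated (best stipend).
D4: not dominated (best tuition).
D5: dominated by D9 (ranking 19≤70, duration 1≤4, tuition 30≤44, stipend 6≥2).
D6: not dominated.
D7: not dominated.
D8: not dominated.
D9: not dominated (best ranking).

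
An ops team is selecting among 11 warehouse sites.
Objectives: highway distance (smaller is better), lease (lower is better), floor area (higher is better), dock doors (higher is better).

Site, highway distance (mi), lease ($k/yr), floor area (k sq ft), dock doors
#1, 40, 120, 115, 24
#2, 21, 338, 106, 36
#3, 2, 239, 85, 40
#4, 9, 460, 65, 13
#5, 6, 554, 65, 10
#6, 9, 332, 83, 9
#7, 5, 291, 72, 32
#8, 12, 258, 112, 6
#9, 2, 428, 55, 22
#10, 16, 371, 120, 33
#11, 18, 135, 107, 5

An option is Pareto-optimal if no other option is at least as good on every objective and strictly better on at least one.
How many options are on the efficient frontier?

6

#1: not dominated (best lease).
#2: not dominated.
#3: not dominated (best dock doors).
#4: dominated by #3 (highway distance 2≤9, lease 239≤460, floor area 85≥65, dock doors 40≥13).
#5: dominated by #3 (highway distance 2≤6, lease 239≤554, floor area 85≥65, dock doors 40≥10).
#6: dominated by #3 (highway distance 2≤9, lease 239≤332, floor area 85≥83, dock doors 40≥9).
#7: dominated by #3 (highway distance 2≤5, lease 239≤291, floor area 85≥72, dock doors 40≥32).
#8: not dominated.
#9: dominated by #3 (highway distance 2≤2, lease 239≤428, floor area 85≥55, dock doors 40≥22).
#10: not dominated (best floor area).
#11: not dominated.
Pareto-optimal: #1, #2, #3, #8, #10, #11 → 6.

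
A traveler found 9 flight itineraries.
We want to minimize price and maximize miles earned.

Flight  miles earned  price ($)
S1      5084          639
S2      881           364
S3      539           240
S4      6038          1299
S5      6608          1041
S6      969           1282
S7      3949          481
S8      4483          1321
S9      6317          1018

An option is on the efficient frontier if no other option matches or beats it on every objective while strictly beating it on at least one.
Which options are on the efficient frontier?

S1: not dominated.
S2: not dominated.
S3: not dominated (best price).
S4: dominated by S5 (miles earned 6608≥6038, price 1041≤1299).
S5: not dominated (best miles earned).
S6: dominated by S1 (miles earned 5084≥969, price 639≤1282).
S7: not dominated.
S8: dominated by S1 (miles earned 5084≥4483, price 639≤1321).
S9: not dominated.

S1, S2, S3, S5, S7, S9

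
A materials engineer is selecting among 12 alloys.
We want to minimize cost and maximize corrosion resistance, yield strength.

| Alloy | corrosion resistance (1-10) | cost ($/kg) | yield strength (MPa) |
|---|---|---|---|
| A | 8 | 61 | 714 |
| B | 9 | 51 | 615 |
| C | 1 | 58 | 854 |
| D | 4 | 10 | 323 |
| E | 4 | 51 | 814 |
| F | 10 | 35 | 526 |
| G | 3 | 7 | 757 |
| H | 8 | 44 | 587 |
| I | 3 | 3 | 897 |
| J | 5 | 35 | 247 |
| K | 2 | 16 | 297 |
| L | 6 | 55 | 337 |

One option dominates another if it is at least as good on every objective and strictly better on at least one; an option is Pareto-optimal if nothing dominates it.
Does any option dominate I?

A: worse on cost (61 vs 3).
B: worse on cost (51 vs 3).
C: worse on corrosion resistance (1 vs 3).
D: worse on cost (10 vs 3).
E: worse on cost (51 vs 3).
F: worse on cost (35 vs 3).
G: worse on cost (7 vs 3).
H: worse on cost (44 vs 3).
J: worse on cost (35 vs 3).
K: worse on corrosion resistance (2 vs 3).
L: worse on cost (55 vs 3).
No option is at least as good as I on every objective and strictly better on one.

No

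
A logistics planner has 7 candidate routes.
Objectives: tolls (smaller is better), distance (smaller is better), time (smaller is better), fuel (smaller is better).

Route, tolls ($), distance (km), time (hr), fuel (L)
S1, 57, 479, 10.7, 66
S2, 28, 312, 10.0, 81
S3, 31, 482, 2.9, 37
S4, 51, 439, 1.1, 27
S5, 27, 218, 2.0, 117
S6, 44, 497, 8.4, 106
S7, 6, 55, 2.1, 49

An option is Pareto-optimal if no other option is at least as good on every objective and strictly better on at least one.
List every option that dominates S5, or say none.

S1: worse on tolls (57 vs 27).
S2: worse on tolls (28 vs 27).
S3: worse on tolls (31 vs 27).
S4: worse on tolls (51 vs 27).
S6: worse on tolls (44 vs 27).
S7: worse on time (2.1 vs 2.0).
No option dominates S5.

none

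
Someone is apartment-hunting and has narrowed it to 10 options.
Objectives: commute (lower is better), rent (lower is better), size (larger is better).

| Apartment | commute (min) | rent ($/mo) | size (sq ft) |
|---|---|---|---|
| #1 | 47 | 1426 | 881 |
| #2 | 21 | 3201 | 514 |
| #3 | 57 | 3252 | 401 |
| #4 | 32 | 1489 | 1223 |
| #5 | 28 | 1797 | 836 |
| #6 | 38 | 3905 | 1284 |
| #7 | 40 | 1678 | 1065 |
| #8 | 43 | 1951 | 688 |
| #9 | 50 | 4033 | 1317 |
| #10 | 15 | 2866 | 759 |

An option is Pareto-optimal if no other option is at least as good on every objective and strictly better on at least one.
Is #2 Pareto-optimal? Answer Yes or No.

No

#10 vs #2: commute 15≤21, rent 2866≤3201, size 759≥514 — #10 is at least as good on every objective and strictly better on at least one, so #10 dominates #2.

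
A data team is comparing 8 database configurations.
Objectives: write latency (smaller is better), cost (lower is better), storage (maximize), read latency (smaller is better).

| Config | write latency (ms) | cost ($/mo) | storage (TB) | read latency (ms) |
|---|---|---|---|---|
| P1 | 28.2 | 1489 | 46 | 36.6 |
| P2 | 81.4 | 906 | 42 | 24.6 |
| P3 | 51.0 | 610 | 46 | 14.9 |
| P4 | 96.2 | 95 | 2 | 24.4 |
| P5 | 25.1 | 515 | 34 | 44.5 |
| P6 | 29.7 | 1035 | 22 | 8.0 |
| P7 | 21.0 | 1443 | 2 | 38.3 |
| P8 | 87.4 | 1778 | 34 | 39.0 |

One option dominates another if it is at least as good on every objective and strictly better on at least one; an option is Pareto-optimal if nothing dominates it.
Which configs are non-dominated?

P1, P3, P4, P5, P6, P7

P1: not dominated.
P2: dominated by P3 (write latency 51.0≤81.4, cost 610≤906, storage 46≥42, read latency 14.9≤24.6).
P3: not dominated.
P4: not dominated (best cost).
P5: not dominated.
P6: not dominated (best read latency).
P7: not dominated (best write latency).
P8: dominated by P1 (write latency 28.2≤87.4, cost 1489≤1778, storage 46≥34, read latency 36.6≤39.0).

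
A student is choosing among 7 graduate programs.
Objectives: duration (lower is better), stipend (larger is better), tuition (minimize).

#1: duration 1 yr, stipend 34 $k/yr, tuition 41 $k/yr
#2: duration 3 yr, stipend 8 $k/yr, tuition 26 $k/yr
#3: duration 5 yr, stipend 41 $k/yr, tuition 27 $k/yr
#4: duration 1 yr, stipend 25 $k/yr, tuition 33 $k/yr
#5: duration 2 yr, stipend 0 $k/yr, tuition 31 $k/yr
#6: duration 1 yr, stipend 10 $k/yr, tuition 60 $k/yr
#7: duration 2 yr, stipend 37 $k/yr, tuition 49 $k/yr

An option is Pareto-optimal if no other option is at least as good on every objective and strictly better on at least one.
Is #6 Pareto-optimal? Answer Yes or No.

#1 vs #6: duration 1≤1, stipend 34≥10, tuition 41≤60 — #1 is at least as good on every objective and strictly better on at least one, so #1 dominates #6.

No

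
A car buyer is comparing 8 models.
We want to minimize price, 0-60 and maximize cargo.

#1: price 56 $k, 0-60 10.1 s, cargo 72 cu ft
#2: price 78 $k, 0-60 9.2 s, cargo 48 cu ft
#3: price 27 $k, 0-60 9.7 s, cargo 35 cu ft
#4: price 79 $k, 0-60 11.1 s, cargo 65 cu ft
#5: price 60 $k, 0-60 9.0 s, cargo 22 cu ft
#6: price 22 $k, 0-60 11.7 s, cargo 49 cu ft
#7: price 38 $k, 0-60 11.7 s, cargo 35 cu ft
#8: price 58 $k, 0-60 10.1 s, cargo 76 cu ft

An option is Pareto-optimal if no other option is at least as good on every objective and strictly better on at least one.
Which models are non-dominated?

#1: not dominated.
#2: not dominated.
#3: not dominated.
#4: dominated by #1 (price 56≤79, 0-60 10.1≤11.1, cargo 72≥65).
#5: not dominated (best 0-60).
#6: not dominated (best price).
#7: dominated by #3 (price 27≤38, 0-60 9.7≤11.7, cargo 35≥35).
#8: not dominated (best cargo).

#1, #2, #3, #5, #6, #8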